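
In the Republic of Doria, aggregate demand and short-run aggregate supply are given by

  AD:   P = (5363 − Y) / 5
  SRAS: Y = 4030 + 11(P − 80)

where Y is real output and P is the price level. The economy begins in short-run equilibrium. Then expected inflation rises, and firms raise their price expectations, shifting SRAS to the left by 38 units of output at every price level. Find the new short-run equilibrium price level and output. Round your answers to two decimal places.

This is a negative supply shock: SRAS shifts left.
New SRAS: Y = 3112 + 11P.
Set AD = SRAS: 5363 − 5P = 3112 + 11P, so 2251 = 16P and P = 140.69.
Substituting into AD, Y = 4659.56.

P = 140.69, Y = 4659.56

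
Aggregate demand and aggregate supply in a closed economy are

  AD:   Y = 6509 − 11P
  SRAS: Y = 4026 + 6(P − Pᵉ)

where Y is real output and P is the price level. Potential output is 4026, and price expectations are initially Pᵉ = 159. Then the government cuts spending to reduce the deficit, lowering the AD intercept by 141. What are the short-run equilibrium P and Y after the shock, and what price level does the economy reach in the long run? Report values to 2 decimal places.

AD shifts left: new AD is Y = 6368 − 11P. With Pᵉ = 159, SRAS is Y = 3072 + 6P.
Short run: 6368 − 11P = 3072 + 6P gives 3296 = 17P, so P = 193.88 and Y = 6368 − 11P = 4235.29.
Y = 4235.29 is above potential 4026; expectations adjust and SRAS shifts left until Y = 4026.
Long run: on the new AD curve, 4026 = 6368 − 11P gives P = 212.91.

Short run: P = 193.88, Y = 4235.29. Long run: P = 212.91.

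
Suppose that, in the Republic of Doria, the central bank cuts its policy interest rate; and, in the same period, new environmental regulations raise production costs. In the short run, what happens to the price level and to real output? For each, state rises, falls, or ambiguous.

Price level: rises; output: ambiguous

The first event is a positive demand shock: AD shifts right, which by itself pushes P up and Y up.
The second is an adverse supply shock: SRAS shifts left, which by itself pushes P up and Y down.
Both shocks push P up, so P rises. The two shocks push Y in opposite directions, so the effect on Y is ambiguous.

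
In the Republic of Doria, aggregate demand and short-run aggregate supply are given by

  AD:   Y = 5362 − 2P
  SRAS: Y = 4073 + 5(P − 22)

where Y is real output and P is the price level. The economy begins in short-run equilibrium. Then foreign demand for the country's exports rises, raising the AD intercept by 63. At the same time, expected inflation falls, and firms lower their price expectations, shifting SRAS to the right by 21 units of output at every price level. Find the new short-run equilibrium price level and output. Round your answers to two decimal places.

P = 205.86, Y = 5013.29

After both shocks: AD is Y = 5425 − 2P and SRAS is Y = 3984 + 5P.
Setting them equal: 1441 = 7P, so P = 205.86.
Substituting into AD, Y = 5013.29.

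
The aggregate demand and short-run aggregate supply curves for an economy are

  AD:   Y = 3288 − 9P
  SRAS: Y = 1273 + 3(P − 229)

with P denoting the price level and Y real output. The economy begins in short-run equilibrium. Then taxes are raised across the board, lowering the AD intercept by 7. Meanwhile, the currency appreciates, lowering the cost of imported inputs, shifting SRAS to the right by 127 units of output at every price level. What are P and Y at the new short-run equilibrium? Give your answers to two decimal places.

After both shocks: AD is Y = 3281 − 9P and SRAS is Y = 713 + 3P.
Setting them equal: 2568 = 12P, so P = 214.00.
Substituting into AD, Y = 1355.00.

P = 214.00, Y = 1355.00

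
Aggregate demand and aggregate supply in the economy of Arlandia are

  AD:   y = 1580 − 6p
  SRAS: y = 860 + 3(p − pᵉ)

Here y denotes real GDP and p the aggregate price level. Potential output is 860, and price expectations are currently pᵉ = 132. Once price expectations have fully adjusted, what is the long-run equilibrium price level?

Long-run p = 120

Short run: with pᵉ = 132, SRAS is y = 464 + 3p. Setting AD = SRAS gives 1116 = 9p, so p = 124 and y = 1580 − 6·124 = 836.
Output 836 is below potential 860, so over time expected prices fall and SRAS shifts right until y returns to 860.
Long run: y = 860 on the AD curve gives 860 = 1580 − 6p, so p = 120.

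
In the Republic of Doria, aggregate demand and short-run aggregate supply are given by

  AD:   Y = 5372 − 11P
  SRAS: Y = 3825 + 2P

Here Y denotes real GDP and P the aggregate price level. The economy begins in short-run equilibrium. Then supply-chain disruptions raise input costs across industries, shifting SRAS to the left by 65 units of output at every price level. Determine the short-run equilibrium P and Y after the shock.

This is a negative supply shock: SRAS shifts left.
New SRAS: Y = 3760 + 2P.
Set AD = SRAS: 5372 − 11P = 3760 + 2P, so 1612 = 13P and P = 124.
Y = 5372 − 11·124 = 4008.

P = 124, Y = 4008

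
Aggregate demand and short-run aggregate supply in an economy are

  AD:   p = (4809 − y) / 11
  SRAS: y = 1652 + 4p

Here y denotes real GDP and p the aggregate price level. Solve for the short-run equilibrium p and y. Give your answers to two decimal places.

Rearrange AD to y = 4809 − 11p.
Set AD = SRAS: 4809 − 11p = 1652 + 4p, so 3157 = 15p and p = 210.47.
Substituting into AD, y = 4809 − 11p = 2493.87.

p = 210.47, y = 2493.87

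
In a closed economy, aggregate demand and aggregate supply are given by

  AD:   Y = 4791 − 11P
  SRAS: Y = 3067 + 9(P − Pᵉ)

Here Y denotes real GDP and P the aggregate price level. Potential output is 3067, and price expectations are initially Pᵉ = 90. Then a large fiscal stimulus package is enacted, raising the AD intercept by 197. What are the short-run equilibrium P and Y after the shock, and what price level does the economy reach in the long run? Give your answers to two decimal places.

Short run: P = 136.55, Y = 3485.95. Long run: P = 174.64.

AD shifts right: new AD is Y = 4988 − 11P. With Pᵉ = 90, SRAS is Y = 2257 + 9P.
Short run: 4988 − 11P = 2257 + 9P gives 2731 = 20P, so P = 136.55 and Y = 4988 − 11P = 3485.95.
Y = 3485.95 is above potential 3067; expectations adjust and SRAS shifts left until Y = 3067.
Long run: on the new AD curve, 3067 = 4988 − 11P gives P = 174.64.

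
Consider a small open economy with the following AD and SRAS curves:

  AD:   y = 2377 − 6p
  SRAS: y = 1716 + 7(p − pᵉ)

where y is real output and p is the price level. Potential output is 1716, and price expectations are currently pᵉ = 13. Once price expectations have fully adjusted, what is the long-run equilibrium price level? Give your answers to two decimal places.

Short run: with pᵉ = 13, SRAS is y = 1625 + 7p. Setting AD = SRAS gives 752 = 13p, so p = 57.85 and y = 2377 − 6p = 2029.92.
Output 2029.92 is above potential 1716, so over time expected prices rise and SRAS shifts left until y returns to 1716.
Long run: y = 1716 on the AD curve gives 1716 = 2377 − 6p, so p = 110.17.

Long-run p = 110.17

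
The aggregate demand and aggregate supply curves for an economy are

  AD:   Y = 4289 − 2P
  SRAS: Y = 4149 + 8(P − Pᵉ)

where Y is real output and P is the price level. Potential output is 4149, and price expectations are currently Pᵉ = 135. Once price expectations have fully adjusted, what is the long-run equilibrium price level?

Long-run P = 70

Short run: with Pᵉ = 135, SRAS is Y = 3069 + 8P. Setting AD = SRAS gives 1220 = 10P, so P = 122 and Y = 4289 − 2·122 = 4045.
Output 4045 is below potential 4149, so over time expected prices fall and SRAS shifts right until Y returns to 4149.
Long run: Y = 4149 on the AD curve gives 4149 = 4289 − 2P, so P = 70.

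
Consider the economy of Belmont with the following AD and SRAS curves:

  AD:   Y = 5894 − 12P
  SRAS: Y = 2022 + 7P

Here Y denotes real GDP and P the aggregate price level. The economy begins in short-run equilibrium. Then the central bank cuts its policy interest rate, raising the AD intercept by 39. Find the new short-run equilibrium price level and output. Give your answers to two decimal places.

P = 205.84, Y = 3462.89

This is a positive demand shock: AD shifts right.
New AD: Y = 5933 − 12P.
Set AD = SRAS: 5933 − 12P = 2022 + 7P, so 3911 = 19P and P = 205.84.
Substituting into AD, Y = 3462.89.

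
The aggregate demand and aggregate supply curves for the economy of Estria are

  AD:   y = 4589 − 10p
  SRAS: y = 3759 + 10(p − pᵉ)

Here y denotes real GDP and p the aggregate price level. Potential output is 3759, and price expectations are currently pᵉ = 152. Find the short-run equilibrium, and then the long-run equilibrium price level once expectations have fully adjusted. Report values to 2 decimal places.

Short run: p = 117.50, y = 3414.00. Long run: p = 83.00.

Short run: with pᵉ = 152, SRAS is y = 2239 + 10p. Setting AD = SRAS gives 2350 = 20p, so p = 117.50 and y = 4589 − 10p = 3414.00.
Output 3414.00 is below potential 3759, so over time expected prices fall and SRAS shifts right until y returns to 3759.
Long run: y = 3759 on the AD curve gives 3759 = 4589 − 10p, so p = 83.00.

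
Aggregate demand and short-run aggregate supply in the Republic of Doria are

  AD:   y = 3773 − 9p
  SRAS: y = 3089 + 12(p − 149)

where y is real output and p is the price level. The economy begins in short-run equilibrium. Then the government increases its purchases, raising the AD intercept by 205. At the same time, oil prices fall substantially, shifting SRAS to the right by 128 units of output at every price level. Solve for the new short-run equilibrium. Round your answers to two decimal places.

After both shocks: AD is y = 3978 − 9p and SRAS is y = 1429 + 12p.
Setting them equal: 2549 = 21p, so p = 121.38.
Substituting into AD, y = 2885.57.

p = 121.38, y = 2885.57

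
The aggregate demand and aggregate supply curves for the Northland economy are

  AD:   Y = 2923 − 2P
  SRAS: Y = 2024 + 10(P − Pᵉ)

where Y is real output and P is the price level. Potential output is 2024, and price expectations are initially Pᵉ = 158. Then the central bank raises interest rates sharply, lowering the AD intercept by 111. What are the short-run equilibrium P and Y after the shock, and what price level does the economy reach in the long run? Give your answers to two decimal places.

AD shifts left: new AD is Y = 2812 − 2P. With Pᵉ = 158, SRAS is Y = 444 + 10P.
Short run: 2812 − 2P = 444 + 10P gives 2368 = 12P, so P = 197.33 and Y = 2812 − 2P = 2417.33.
Y = 2417.33 is above potential 2024; expectations adjust and SRAS shifts left until Y = 2024.
Long run: on the new AD curve, 2024 = 2812 − 2P gives P = 394.00.

Short run: P = 197.33, Y = 2417.33. Long run: P = 394.00.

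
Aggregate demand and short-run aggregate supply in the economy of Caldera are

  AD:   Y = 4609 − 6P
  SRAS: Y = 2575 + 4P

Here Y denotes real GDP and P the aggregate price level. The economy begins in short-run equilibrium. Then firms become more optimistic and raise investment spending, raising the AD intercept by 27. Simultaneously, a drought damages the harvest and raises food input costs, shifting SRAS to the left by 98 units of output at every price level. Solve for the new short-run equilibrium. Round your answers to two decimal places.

P = 215.90, Y = 3340.60

After both shocks: AD is Y = 4636 − 6P and SRAS is Y = 2477 + 4P.
Setting them equal: 2159 = 10P, so P = 215.90.
Substituting into AD, Y = 3340.60.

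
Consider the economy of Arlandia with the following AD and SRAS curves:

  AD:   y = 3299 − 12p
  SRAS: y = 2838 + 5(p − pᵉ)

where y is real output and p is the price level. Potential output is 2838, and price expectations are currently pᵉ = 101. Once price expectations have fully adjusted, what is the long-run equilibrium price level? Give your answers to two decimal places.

Short run: with pᵉ = 101, SRAS is y = 2333 + 5p. Setting AD = SRAS gives 966 = 17p, so p = 56.82 and y = 3299 − 12p = 2617.12.
Output 2617.12 is below potential 2838, so over time expected prices fall and SRAS shifts right until y returns to 2838.
Long run: y = 2838 on the AD curve gives 2838 = 3299 − 12p, so p = 38.42.

Long-run p = 38.42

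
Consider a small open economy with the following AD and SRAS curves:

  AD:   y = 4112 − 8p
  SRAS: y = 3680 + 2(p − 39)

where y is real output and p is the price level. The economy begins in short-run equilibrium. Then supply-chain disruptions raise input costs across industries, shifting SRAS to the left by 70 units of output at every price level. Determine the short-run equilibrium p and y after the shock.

p = 58, y = 3648

This is a negative supply shock: SRAS shifts left.
New SRAS: y = 3532 + 2p.
Set AD = SRAS: 4112 − 8p = 3532 + 2p, so 580 = 10p and p = 58.
y = 4112 − 8·58 = 3648.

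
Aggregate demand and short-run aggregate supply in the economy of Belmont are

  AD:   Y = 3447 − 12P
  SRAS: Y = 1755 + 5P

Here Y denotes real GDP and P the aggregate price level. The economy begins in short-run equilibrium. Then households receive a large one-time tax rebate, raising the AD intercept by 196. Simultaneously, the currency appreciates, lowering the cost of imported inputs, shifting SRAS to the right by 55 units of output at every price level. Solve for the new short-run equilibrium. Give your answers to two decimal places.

After both shocks: AD is Y = 3643 − 12P and SRAS is Y = 1810 + 5P.
Setting them equal: 1833 = 17P, so P = 107.82.
Substituting into AD, Y = 2349.12.

P = 107.82, Y = 2349.12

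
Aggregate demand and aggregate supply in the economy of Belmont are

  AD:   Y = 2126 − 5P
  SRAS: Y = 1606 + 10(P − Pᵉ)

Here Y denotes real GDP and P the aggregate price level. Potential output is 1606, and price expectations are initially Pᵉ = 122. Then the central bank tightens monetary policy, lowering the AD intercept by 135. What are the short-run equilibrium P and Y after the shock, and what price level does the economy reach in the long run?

Short run: P = 107, Y = 1456. Long run: P = 77.

AD shifts left: new AD is Y = 1991 − 5P. With Pᵉ = 122, SRAS is Y = 386 + 10P.
Short run: 1991 − 5P = 386 + 10P gives 1605 = 15P, so P = 107 and Y = 1991 − 5·107 = 1456.
Y = 1456 is below potential 1606; expectations adjust and SRAS shifts right until Y = 1606.
Long run: on the new AD curve, 1606 = 1991 − 5P gives P = 77.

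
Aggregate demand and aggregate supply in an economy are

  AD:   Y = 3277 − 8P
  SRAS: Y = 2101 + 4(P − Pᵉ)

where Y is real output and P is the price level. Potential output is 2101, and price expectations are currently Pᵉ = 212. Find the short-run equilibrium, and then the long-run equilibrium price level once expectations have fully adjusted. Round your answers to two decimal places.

Short run: P = 168.67, Y = 1927.67. Long run: P = 147.00.

Short run: with Pᵉ = 212, SRAS is Y = 1253 + 4P. Setting AD = SRAS gives 2024 = 12P, so P = 168.67 and Y = 3277 − 8P = 1927.67.
Output 1927.67 is below potential 2101, so over time expected prices fall and SRAS shifts right until Y returns to 2101.
Long run: Y = 2101 on the AD curve gives 2101 = 3277 − 8P, so P = 147.00.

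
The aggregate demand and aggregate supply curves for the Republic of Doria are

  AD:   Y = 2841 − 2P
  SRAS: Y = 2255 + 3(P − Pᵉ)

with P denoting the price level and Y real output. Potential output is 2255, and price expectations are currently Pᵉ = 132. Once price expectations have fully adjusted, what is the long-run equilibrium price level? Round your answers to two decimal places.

Short run: with Pᵉ = 132, SRAS is Y = 1859 + 3P. Setting AD = SRAS gives 982 = 5P, so P = 196.40 and Y = 2841 − 2P = 2448.20.
Output 2448.20 is above potential 2255, so over time expected prices rise and SRAS shifts left until Y returns to 2255.
Long run: Y = 2255 on the AD curve gives 2255 = 2841 − 2P, so P = 293.00.

Long-run P = 293.00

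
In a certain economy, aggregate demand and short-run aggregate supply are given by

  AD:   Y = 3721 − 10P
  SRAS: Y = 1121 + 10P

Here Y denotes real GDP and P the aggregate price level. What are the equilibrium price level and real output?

Set AD = SRAS: 3721 − 10P = 1121 + 10P, so 2600 = 20P and P = 130.
Then Y = 3721 − 10·130 = 2421.

P = 130, Y = 2421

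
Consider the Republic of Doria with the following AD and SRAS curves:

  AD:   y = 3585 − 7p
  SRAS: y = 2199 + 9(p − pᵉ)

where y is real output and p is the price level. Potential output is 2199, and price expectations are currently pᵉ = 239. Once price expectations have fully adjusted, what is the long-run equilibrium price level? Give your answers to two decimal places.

Short run: with pᵉ = 239, SRAS is y = 48 + 9p. Setting AD = SRAS gives 3537 = 16p, so p = 221.06 and y = 3585 − 7p = 2037.56.
Output 2037.56 is below potential 2199, so over time expected prices fall and SRAS shifts right until y returns to 2199.
Long run: y = 2199 on the AD curve gives 2199 = 3585 − 7p, so p = 198.00.

Long-run p = 198.00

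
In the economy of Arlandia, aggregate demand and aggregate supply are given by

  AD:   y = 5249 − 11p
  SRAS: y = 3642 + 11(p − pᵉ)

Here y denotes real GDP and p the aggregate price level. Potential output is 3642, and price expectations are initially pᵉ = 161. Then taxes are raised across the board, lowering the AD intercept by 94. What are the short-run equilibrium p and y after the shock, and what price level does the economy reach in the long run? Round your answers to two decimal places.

Short run: p = 149.27, y = 3513.00. Long run: p = 137.55.

AD shifts left: new AD is y = 5155 − 11p. With pᵉ = 161, SRAS is y = 1871 + 11p.
Short run: 5155 − 11p = 1871 + 11p gives 3284 = 22p, so p = 149.27 and y = 5155 − 11p = 3513.00.
y = 3513.00 is below potential 3642; expectations adjust and SRAS shifts right until y = 3642.
Long run: on the new AD curve, 3642 = 5155 − 11p gives p = 137.55.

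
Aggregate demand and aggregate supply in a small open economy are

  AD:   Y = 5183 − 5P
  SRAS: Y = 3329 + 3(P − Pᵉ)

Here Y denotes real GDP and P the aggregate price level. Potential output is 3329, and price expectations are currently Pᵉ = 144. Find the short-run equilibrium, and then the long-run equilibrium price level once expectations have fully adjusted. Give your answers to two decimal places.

Short run: P = 285.75, Y = 3754.25. Long run: P = 370.80.

Short run: with Pᵉ = 144, SRAS is Y = 2897 + 3P. Setting AD = SRAS gives 2286 = 8P, so P = 285.75 and Y = 5183 − 5P = 3754.25.
Output 3754.25 is above potential 3329, so over time expected prices rise and SRAS shifts left until Y returns to 3329.
Long run: Y = 3329 on the AD curve gives 3329 = 5183 − 5P, so P = 370.80.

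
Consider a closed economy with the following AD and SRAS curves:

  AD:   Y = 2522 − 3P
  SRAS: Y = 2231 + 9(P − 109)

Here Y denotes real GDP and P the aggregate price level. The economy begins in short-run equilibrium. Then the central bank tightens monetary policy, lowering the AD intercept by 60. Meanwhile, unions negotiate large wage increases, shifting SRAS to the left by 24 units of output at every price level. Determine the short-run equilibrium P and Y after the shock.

After both shocks: AD is Y = 2462 − 3P and SRAS is Y = 1226 + 9P.
Setting them equal: 1236 = 12P, so P = 103.
Y = 2462 − 3·103 = 2153.

P = 103, Y = 2153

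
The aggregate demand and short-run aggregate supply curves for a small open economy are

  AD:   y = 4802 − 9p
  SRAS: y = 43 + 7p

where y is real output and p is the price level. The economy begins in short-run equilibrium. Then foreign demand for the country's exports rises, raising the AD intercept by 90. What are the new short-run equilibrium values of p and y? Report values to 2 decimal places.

p = 303.06, y = 2164.44

This is a positive demand shock: AD shifts right.
New AD: y = 4892 − 9p.
Set AD = SRAS: 4892 − 9p = 43 + 7p, so 4849 = 16p and p = 303.06.
Substituting into AD, y = 2164.44.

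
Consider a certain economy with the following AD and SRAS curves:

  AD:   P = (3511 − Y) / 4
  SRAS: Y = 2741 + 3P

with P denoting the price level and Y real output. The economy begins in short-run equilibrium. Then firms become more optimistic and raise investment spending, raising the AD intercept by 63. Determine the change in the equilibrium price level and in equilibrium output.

ΔP = +9, ΔY = +27

This is a positive demand shock: AD shifts right.
New AD: Y = 3574 − 4P.
Set AD = SRAS: 3574 − 4P = 2741 + 3P, so 833 = 7P and P = 119.
Y = 3574 − 4·119 = 3098.
Initially P = 110, Y = 3071, so ΔP = +9 and ΔY = +27.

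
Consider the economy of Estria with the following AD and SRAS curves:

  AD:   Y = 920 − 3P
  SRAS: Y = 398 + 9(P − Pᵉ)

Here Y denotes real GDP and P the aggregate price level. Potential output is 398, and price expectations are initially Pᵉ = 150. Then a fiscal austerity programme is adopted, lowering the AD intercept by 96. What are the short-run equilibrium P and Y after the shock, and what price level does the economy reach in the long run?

Short run: P = 148, Y = 380. Long run: P = 142.

AD shifts left: new AD is Y = 824 − 3P. With Pᵉ = 150, SRAS is Y = 9P − 952.
Short run: 824 − 3P = 9P − 952 gives 1776 = 12P, so P = 148 and Y = 824 − 3·148 = 380.
Y = 380 is below potential 398; expectations adjust and SRAS shifts right until Y = 398.
Long run: on the new AD curve, 398 = 824 − 3P gives P = 142.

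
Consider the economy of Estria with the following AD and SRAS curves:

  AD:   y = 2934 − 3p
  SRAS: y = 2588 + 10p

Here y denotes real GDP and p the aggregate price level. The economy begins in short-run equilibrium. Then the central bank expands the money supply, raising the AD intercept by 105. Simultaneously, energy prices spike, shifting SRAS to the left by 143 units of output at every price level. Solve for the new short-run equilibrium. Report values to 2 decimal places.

p = 45.69, y = 2901.92

After both shocks: AD is y = 3039 − 3p and SRAS is y = 2445 + 10p.
Setting them equal: 594 = 13p, so p = 45.69.
Substituting into AD, y = 2901.92.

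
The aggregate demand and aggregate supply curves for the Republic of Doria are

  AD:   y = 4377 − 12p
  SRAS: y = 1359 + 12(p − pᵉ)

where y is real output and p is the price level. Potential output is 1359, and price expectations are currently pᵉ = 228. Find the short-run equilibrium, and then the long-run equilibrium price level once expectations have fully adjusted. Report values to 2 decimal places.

Short run: with pᵉ = 228, SRAS is y = 12p − 1377. Setting AD = SRAS gives 5754 = 24p, so p = 239.75 and y = 4377 − 12p = 1500.00.
Output 1500.00 is above potential 1359, so over time expected prices rise and SRAS shifts left until y returns to 1359.
Long run: y = 1359 on the AD curve gives 1359 = 4377 − 12p, so p = 251.50.

Short run: p = 239.75, y = 1500.00. Long run: p = 251.50.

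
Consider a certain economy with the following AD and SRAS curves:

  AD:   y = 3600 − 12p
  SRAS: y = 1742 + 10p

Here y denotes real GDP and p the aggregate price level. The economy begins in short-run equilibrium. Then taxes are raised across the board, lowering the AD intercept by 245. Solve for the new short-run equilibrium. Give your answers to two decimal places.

p = 73.32, y = 2475.18

This is a negative demand shock: AD shifts left.
New AD: y = 3355 − 12p.
Set AD = SRAS: 3355 − 12p = 1742 + 10p, so 1613 = 22p and p = 73.32.
Substituting into AD, y = 2475.18.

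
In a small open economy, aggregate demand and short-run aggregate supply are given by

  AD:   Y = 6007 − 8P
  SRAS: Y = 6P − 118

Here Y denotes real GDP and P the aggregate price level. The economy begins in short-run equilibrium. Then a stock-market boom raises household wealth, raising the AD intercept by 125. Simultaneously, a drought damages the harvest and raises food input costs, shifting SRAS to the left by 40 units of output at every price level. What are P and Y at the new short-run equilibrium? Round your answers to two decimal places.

P = 449.29, Y = 2537.71

After both shocks: AD is Y = 6132 − 8P and SRAS is Y = 6P − 158.
Setting them equal: 6290 = 14P, so P = 449.29.
Substituting into AD, Y = 2537.71.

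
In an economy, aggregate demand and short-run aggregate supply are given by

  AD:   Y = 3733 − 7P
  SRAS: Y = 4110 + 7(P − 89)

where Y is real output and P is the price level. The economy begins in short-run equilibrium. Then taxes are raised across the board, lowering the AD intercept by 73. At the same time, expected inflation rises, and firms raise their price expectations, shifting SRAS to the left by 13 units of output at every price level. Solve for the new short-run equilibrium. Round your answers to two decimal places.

After both shocks: AD is Y = 3660 − 7P and SRAS is Y = 3474 + 7P.
Setting them equal: 186 = 14P, so P = 13.29.
Substituting into AD, Y = 3567.00.

P = 13.29, Y = 3567.00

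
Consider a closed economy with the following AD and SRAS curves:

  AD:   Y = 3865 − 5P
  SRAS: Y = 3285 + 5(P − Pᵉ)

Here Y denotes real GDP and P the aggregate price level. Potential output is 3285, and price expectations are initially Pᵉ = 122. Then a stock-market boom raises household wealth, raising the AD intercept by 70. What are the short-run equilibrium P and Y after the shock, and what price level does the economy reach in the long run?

Short run: P = 126, Y = 3305. Long run: P = 130.

AD shifts right: new AD is Y = 3935 − 5P. With Pᵉ = 122, SRAS is Y = 2675 + 5P.
Short run: 3935 − 5P = 2675 + 5P gives 1260 = 10P, so P = 126 and Y = 3935 − 5·126 = 3305.
Y = 3305 is above potential 3285; expectations adjust and SRAS shifts left until Y = 3285.
Long run: on the new AD curve, 3285 = 3935 − 5P gives P = 130.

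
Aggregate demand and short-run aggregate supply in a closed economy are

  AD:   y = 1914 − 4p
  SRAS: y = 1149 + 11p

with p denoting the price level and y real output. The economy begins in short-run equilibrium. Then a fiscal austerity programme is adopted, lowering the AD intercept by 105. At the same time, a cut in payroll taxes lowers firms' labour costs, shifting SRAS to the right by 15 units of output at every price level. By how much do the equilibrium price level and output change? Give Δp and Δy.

Δp = -8, Δy = -73

After both shocks: AD is y = 1809 − 4p and SRAS is y = 1164 + 11p.
Setting them equal: 645 = 15p, so p = 43.
y = 1809 − 4·43 = 1637.
Initially p = 51, y = 1710, so Δp = -8 and Δy = -73.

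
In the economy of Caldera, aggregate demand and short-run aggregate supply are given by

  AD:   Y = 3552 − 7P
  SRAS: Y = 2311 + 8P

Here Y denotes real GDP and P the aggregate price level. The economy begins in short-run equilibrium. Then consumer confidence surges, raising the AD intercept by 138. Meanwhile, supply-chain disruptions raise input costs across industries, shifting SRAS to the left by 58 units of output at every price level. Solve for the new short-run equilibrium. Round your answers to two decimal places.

P = 95.80, Y = 3019.40

After both shocks: AD is Y = 3690 − 7P and SRAS is Y = 2253 + 8P.
Setting them equal: 1437 = 15P, so P = 95.80.
Substituting into AD, Y = 3019.40.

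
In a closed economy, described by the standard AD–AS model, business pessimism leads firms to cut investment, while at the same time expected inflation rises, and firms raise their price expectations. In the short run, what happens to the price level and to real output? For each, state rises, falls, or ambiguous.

Price level: ambiguous; output: falls

The first event is a negative demand shock: AD shifts left, which by itself pushes P down and Y down.
The second is an adverse supply shock: SRAS shifts left, which by itself pushes P up and Y down.
The two shocks push P in opposite directions, so the effect on P is ambiguous. Both shocks push Y down, so Y falls.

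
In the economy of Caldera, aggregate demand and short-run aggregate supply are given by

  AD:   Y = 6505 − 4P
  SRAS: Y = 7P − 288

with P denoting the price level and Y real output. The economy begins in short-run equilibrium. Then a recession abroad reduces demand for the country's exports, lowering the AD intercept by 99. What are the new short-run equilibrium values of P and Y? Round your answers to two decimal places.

P = 608.55, Y = 3971.82

This is a negative demand shock: AD shifts left.
New AD: Y = 6406 − 4P.
Set AD = SRAS: 6406 − 4P = 7P − 288, so 6694 = 11P and P = 608.55.
Substituting into AD, Y = 3971.82.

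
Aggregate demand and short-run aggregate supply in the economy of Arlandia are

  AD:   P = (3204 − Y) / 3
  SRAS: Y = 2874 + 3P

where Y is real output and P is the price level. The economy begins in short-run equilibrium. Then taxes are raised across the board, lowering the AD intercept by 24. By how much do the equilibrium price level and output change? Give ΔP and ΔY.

This is a negative demand shock: AD shifts left.
New AD: Y = 3180 − 3P.
Set AD = SRAS: 3180 − 3P = 2874 + 3P, so 306 = 6P and P = 51.
Y = 3180 − 3·51 = 3027.
Initially P = 55, Y = 3039, so ΔP = -4 and ΔY = -12.

ΔP = -4, ΔY = -12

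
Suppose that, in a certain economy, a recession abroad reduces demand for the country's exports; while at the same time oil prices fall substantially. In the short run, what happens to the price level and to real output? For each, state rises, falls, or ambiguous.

Price level: falls; output: ambiguous

The first event is a negative demand shock: AD shifts left, which by itself pushes P down and Y down.
The second is a favourable supply shock: SRAS shifts right, which by itself pushes P down and Y up.
Both shocks push P down, so P falls. The two shocks push Y in opposite directions, so the effect on Y is ambiguous.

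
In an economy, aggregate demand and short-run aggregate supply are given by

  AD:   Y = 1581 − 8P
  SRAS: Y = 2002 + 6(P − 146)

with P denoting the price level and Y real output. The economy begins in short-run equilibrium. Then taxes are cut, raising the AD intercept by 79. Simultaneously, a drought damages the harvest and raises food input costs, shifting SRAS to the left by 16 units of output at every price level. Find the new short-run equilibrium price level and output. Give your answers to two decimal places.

After both shocks: AD is Y = 1660 − 8P and SRAS is Y = 1110 + 6P.
Setting them equal: 550 = 14P, so P = 39.29.
Substituting into AD, Y = 1345.71.

P = 39.29, Y = 1345.71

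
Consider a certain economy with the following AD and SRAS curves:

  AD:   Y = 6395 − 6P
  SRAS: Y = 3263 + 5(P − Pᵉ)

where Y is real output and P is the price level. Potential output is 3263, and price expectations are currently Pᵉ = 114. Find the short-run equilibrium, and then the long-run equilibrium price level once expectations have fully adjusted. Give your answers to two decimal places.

Short run: with Pᵉ = 114, SRAS is Y = 2693 + 5P. Setting AD = SRAS gives 3702 = 11P, so P = 336.55 and Y = 6395 − 6P = 4375.73.
Output 4375.73 is above potential 3263, so over time expected prices rise and SRAS shifts left until Y returns to 3263.
Long run: Y = 3263 on the AD curve gives 3263 = 6395 − 6P, so P = 522.00.

Short run: P = 336.55, Y = 4375.73. Long run: P = 522.00.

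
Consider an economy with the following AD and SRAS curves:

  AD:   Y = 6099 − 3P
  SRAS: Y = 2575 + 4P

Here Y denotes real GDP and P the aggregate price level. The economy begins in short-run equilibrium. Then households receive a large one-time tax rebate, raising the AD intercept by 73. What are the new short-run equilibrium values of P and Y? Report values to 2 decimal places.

This is a positive demand shock: AD shifts right.
New AD: Y = 6172 − 3P.
Set AD = SRAS: 6172 − 3P = 2575 + 4P, so 3597 = 7P and P = 513.86.
Substituting into AD, Y = 4630.43.

P = 513.86, Y = 4630.43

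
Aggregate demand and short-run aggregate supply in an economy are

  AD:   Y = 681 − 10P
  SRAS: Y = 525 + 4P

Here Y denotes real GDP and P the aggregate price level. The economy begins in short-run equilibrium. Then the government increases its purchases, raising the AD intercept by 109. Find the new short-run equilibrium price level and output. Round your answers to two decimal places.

P = 18.93, Y = 600.71

This is a positive demand shock: AD shifts right.
New AD: Y = 790 − 10P.
Set AD = SRAS: 790 − 10P = 525 + 4P, so 265 = 14P and P = 18.93.
Substituting into AD, Y = 600.71.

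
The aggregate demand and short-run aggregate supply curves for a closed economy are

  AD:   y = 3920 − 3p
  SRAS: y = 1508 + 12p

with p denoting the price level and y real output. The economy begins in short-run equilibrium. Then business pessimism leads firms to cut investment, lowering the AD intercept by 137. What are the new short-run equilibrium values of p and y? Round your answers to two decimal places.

p = 151.67, y = 3328.00

This is a negative demand shock: AD shifts left.
New AD: y = 3783 − 3p.
Set AD = SRAS: 3783 − 3p = 1508 + 12p, so 2275 = 15p and p = 151.67.
Substituting into AD, y = 3328.00.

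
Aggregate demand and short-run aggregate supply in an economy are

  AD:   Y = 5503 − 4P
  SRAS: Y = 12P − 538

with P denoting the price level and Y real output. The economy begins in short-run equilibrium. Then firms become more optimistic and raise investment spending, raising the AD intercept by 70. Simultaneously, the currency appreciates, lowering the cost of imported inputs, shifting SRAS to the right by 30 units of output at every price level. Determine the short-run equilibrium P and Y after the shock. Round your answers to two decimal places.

P = 380.06, Y = 4052.75

After both shocks: AD is Y = 5573 − 4P and SRAS is Y = 12P − 508.
Setting them equal: 6081 = 16P, so P = 380.06.
Substituting into AD, Y = 4052.75.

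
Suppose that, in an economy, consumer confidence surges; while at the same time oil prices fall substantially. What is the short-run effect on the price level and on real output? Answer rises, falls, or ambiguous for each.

Price level: ambiguous; output: rises

The first event is a positive demand shock: AD shifts right, which by itself pushes P up and Y up.
The second is a favourable supply shock: SRAS shifts right, which by itself pushes P down and Y up.
The two shocks push P in opposite directions, so the effect on P is ambiguous. Both shocks push Y up, so Y rises.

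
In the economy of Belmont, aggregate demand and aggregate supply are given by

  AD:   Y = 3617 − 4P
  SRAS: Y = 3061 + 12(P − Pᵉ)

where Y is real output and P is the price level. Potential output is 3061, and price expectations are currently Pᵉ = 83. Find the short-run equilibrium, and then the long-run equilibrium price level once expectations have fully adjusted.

Short run: P = 97, Y = 3229. Long run: P = 139.

Short run: with Pᵉ = 83, SRAS is Y = 2065 + 12P. Setting AD = SRAS gives 1552 = 16P, so P = 97 and Y = 3617 − 4·97 = 3229.
Output 3229 is above potential 3061, so over time expected prices rise and SRAS shifts left until Y returns to 3061.
Long run: Y = 3061 on the AD curve gives 3061 = 3617 − 4P, so P = 139.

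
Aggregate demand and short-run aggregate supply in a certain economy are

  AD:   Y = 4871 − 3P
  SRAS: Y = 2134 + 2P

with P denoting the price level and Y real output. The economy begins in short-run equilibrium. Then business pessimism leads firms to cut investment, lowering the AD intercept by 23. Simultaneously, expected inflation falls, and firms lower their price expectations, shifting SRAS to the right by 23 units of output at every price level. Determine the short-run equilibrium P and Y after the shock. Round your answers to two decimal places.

P = 538.20, Y = 3233.40

After both shocks: AD is Y = 4848 − 3P and SRAS is Y = 2157 + 2P.
Setting them equal: 2691 = 5P, so P = 538.20.
Substituting into AD, Y = 3233.40.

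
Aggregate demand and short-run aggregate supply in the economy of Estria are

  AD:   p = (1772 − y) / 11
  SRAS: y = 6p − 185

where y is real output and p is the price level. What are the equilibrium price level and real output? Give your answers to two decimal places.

p = 115.12, y = 505.71

Rearrange AD to y = 1772 − 11p.
Set AD = SRAS: 1772 − 11p = 6p − 185, so 1957 = 17p and p = 115.12.
Substituting into AD, y = 1772 − 11p = 505.71.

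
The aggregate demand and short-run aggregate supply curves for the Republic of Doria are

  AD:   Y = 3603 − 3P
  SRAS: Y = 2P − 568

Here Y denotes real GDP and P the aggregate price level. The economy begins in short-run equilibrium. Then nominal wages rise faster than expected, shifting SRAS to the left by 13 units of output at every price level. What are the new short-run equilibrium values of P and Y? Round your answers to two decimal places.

This is a negative supply shock: SRAS shifts left.
New SRAS: Y = 2P − 581.
Set AD = SRAS: 3603 − 3P = 2P − 581, so 4184 = 5P and P = 836.80.
Substituting into AD, Y = 1092.60.

P = 836.80, Y = 1092.60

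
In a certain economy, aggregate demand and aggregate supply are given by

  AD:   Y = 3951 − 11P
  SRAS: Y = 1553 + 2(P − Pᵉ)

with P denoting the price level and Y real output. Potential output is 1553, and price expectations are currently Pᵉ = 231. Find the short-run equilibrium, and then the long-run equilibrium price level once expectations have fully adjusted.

Short run: P = 220, Y = 1531. Long run: P = 218.

Short run: with Pᵉ = 231, SRAS is Y = 1091 + 2P. Setting AD = SRAS gives 2860 = 13P, so P = 220 and Y = 3951 − 11·220 = 1531.
Output 1531 is below potential 1553, so over time expected prices fall and SRAS shifts right until Y returns to 1553.
Long run: Y = 1553 on the AD curve gives 1553 = 3951 − 11P, so P = 218.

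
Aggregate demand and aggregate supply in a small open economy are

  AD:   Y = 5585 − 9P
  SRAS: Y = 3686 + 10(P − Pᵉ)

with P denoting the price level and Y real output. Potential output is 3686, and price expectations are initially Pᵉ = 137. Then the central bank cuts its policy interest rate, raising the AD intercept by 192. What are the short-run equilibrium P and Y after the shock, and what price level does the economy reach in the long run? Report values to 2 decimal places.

Short run: P = 182.16, Y = 4137.58. Long run: P = 232.33.

AD shifts right: new AD is Y = 5777 − 9P. With Pᵉ = 137, SRAS is Y = 2316 + 10P.
Short run: 5777 − 9P = 2316 + 10P gives 3461 = 19P, so P = 182.16 and Y = 5777 − 9P = 4137.58.
Y = 4137.58 is above potential 3686; expectations adjust and SRAS shifts left until Y = 3686.
Long run: on the new AD curve, 3686 = 5777 − 9P gives P = 232.33.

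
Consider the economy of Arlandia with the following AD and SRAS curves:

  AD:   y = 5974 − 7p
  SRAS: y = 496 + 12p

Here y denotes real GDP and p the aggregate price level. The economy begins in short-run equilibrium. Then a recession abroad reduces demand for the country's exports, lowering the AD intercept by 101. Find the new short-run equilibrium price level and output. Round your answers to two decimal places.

This is a negative demand shock: AD shifts left.
New AD: y = 5873 − 7p.
Set AD = SRAS: 5873 − 7p = 496 + 12p, so 5377 = 19p and p = 283.00.
Substituting into AD, y = 3892.00.

p = 283.00, y = 3892.00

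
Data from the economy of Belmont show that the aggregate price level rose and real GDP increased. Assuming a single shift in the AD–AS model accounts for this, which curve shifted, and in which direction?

P rose and Y rose. An AD shift moves P and Y in the same direction; an SRAS shift moves them in opposite directions.
Here P and Y moved in the same direction, so the AD curve shifted.
Since Y rose, AD shifted right.

AD shifted right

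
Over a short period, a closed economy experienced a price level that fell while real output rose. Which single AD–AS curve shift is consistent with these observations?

SRAS shifted right

P fell and Y rose. An AD shift moves P and Y in the same direction; an SRAS shift moves them in opposite directions.
Here P and Y moved in opposite directions, so the SRAS curve shifted.
Since Y rose, SRAS shifted right.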